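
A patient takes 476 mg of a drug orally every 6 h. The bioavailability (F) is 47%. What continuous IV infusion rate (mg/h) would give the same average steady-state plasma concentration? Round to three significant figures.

37.3 mg/h

Equivalent systemic input: infusion rate = F·D/τ.
Rate = 0.47 × 476 / 6 = 37.29 mg/h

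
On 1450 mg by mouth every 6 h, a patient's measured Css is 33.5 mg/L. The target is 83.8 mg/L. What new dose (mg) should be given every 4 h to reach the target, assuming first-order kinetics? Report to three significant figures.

2420 mg

For first-order elimination, Css ∝ F·D/(CL·τ); F and CL are unchanged, so Css ∝ D/τ.
D₂ = D₁ × (Css,target / Css,current) × (τ₂/τ₁) = 1450 × (83.8/33.5) × (4/6) = 2418 mg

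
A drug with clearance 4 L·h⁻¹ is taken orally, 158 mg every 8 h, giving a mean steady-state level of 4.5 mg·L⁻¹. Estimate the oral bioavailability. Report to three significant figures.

0.911

F·D/τ = CL·Css at steady state → F = CL·Css·τ / D.
F = 4 × 4.5 × 8 / 158 = 0.911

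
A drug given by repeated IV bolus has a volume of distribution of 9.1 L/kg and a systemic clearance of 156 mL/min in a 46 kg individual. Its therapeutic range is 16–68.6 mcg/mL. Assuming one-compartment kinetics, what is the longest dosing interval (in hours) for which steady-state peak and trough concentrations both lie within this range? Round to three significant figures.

65.1 h

Vd = 9.1 L/kg × 46 kg = 418.6 L
Convert clearance: 156 mL/min × 60 min/h ÷ 1000 mL/L = 9.360 L/h
k = CL / Vd = 9.360 / 418.6 = 0.02236 h⁻¹
Between IV bolus doses, concentration decays as C = C₀·e^(−kτ), so C_peak/C_trough = e^(kτ).
τ_max = ln(C_peak/C_trough) / k = ln(68.6/16) / 0.02236 = 1.456 / 0.02236 = 65.12 h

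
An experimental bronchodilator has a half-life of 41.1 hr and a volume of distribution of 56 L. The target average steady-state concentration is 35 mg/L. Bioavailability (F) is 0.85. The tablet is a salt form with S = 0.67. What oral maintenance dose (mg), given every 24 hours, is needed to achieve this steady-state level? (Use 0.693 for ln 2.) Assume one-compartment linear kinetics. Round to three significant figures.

1390 mg

CL = ln 2 · Vd / t½ = 0.693 × 56.00 / 41.1 = 0.9442 L/h
D = CL × Css × τ / F / S = 0.9442 × 35 × 24 / 0.85 / 0.67 = 1393 mg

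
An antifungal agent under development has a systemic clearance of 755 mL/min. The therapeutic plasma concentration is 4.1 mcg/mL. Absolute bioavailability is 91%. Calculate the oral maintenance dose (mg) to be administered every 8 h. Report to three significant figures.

1630 mg

CL = 755 mL/min × 60/1000 = 45.30 L/h
At steady state, dose per interval replaces the amount cleared in that interval: F·D/τ = CL·Css.
D = CL × Css × τ / F = 45.30 × 4.1 × 8 / 0.91 = 1633 mg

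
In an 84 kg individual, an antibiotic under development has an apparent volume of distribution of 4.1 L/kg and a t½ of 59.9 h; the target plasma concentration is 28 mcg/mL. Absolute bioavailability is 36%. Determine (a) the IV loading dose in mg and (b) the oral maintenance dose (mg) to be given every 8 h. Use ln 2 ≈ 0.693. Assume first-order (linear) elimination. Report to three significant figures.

(a) 9640 mg; (b) 2480 mg

Vd = 4.1 L/kg × 84 kg = 344.4 L
LD = Vd × C = 344.4 × 28 = 9643 mg
CL = 0.693 × Vd / t½ = 0.693 × 344.4 / 59.9 = 3.984 L/h
D = CL × Css × τ / F = 3.984 × 28 × 8 / 0.36 = 2479 mg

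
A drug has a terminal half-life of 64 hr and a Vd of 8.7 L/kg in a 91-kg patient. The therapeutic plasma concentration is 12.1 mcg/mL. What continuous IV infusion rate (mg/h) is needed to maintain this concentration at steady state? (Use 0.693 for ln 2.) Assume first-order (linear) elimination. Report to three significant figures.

Vd = 8.7 L/kg × 91 kg = 791.7 L
CL = 0.693 × Vd / t½ = 0.693 × 791.7 / 64 = 8.573 L/h
Infusion rate = CL × Css = 8.573 × 12.1 = 103.7 mg/h

104 mg/h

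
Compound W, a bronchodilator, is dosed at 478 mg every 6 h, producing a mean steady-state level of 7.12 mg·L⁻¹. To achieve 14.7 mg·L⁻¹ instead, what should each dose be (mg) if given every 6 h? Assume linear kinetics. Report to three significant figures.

987 mg

With linear kinetics, Css is proportional to dose rate (D/τ) at fixed clearance.
D₂ = D₁ × (Css,target / Css,current) = 478 × 14.7/7.12 = 986.9 mg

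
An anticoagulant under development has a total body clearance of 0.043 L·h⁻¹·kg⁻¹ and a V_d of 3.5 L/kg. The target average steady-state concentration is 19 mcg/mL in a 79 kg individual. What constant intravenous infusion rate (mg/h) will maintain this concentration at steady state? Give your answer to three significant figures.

64.5 mg/h

CL = 0.043 L·h⁻¹·kg⁻¹ × 79 kg = 3.397 L/h
Vd does not affect the maintenance rate; only clearance governs steady-state input.
Rate = CL × Css = 3.397 × 19 = 64.54 mg/h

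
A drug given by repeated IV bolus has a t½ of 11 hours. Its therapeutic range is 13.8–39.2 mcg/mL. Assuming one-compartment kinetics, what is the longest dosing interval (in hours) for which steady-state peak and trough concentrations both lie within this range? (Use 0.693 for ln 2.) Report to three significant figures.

16.6 h

k = 0.693 / t½ = 0.693 / 11 = 0.06300 h⁻¹
Between IV bolus doses, concentration decays as C = C₀·e^(−kτ), so C_peak/C_trough = e^(kτ).
τ_max = ln(C_peak/C_trough) / k = ln(39.2/13.8) / 0.06300 = 1.044 / 0.06300 = 16.57 h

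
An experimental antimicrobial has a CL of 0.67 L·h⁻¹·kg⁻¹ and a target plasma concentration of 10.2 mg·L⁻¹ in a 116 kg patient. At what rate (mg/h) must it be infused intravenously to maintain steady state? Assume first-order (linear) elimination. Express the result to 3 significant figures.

793 mg/h

CL = 0.67 L·h⁻¹·kg⁻¹ × 116 kg = 77.72 L/h
At steady state, infusion rate equals elimination rate: rate in = CL × Css.
Rate = CL × Css = 77.72 × 10.2 = 792.7 mg/h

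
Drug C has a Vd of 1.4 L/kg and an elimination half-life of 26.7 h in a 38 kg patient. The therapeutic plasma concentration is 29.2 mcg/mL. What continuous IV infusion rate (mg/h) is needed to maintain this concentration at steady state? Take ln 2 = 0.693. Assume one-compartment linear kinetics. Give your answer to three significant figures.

40.3 mg/h

Total Vd = 1.4 × 38 = 53.20 L
k = 0.693/26.7 = 0.02596 h⁻¹, so CL = k·Vd = 0.02596 × 53.20 = 1.381 L/h
Infusion rate = CL × Css = 1.381 × 29.2 = 40.33 mg/h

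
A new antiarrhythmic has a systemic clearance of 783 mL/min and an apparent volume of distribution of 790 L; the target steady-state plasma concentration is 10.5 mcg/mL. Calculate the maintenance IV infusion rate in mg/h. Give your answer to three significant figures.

CL = 783 mL/min × 60/1000 = 46.98 L/h
Maintenance depends on clearance, not Vd — rate in must match rate out.
R₀ = 46.98 × 10.5 = 493.3 mg/h

493 mg/h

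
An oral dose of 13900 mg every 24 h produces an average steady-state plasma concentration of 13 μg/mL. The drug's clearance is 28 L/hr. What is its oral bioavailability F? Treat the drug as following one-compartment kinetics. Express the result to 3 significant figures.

F·D/τ = CL·Css at steady state → F = CL·Css·τ / D.
F = 28 × 13 × 24 / 13900 = 0.628

0.628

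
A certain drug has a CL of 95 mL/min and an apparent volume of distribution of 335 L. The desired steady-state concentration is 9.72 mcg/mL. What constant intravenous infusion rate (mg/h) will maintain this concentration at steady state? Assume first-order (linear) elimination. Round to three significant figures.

55.4 mg/h

CL = 95 mL/min = 95 × 0.06 = 5.700 L/h
At steady state, infusion rate equals elimination rate: rate in = CL × Css.
R₀ = 5.700 × 9.72 = 55.40 mg/h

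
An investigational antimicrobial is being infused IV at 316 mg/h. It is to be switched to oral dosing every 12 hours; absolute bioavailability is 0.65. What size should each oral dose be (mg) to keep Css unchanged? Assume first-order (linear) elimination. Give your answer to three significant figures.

5830 mg

To maintain the same Css, the systemic dosing rate must be unchanged: F·D/τ = infusion rate.
D = rate × τ / F = 316 × 12 / 0.65 = 5834 mg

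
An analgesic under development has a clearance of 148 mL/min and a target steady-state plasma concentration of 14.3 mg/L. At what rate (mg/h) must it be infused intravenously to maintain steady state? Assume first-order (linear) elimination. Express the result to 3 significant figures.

CL = 148 mL/min × 60/1000 = 8.880 L/h
Rate = CL × Css = 8.880 × 14.3 = 127.0 mg/h

127 mg/h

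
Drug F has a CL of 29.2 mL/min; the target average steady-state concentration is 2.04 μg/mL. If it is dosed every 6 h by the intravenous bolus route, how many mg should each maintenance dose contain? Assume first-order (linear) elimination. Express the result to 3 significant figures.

CL = 29.2 mL/min × 60/1000 = 1.752 L/h
At steady state, dose per interval replaces the amount cleared in that interval: D/τ = CL·Css.
D = CL × Css × τ = 1.752 × 2.04 × 6 = 21.44 mg

21.4 mg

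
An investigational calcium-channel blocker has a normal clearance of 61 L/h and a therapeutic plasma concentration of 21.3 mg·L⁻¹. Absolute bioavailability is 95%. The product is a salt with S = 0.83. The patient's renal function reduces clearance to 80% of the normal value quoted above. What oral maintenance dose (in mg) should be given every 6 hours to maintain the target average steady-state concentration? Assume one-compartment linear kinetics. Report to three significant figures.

Patient clearance = 0.8 × 61.00 = 48.80 L/h
D = CL × Css × τ / F / S = 48.80 × 21.3 × 6 / 0.95 / 0.83 = 7909 mg

7910 mg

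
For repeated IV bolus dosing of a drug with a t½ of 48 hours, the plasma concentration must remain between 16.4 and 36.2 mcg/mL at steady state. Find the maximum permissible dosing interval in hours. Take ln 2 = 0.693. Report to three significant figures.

54.8 h

k = 0.693 / t½ = 0.693 / 48 = 0.01444 h⁻¹
Between IV bolus doses, concentration decays as C = C₀·e^(−kτ), so C_peak/C_trough = e^(kτ).
τ_max = ln(C_peak/C_trough) / k = ln(36.2/16.4) / 0.01444 = 0.7918 / 0.01444 = 54.83 h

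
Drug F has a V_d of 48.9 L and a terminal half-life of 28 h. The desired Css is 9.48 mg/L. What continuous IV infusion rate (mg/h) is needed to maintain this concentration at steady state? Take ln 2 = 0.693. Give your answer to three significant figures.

CL = ln 2 · Vd / t½ = 0.693 × 48.90 / 28 = 1.210 L/h
Infusion rate = CL × Css = 1.210 × 9.48 = 11.47 mg/h

11.5 mg/h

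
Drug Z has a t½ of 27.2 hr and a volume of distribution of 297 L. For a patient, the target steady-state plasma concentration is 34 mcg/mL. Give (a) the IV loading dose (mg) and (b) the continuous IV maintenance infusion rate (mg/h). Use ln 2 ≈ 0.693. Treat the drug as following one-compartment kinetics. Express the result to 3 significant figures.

LD = Vd × C = 297.0 × 34 = 10100 mg
CL = 0.693 × Vd / t½ = 0.693 × 297.0 / 27.2 = 7.567 L/h
Infusion rate = CL × Css = 7.567 × 34 = 257.3 mg/h

(a) 10100 mg; (b) 257 mg/h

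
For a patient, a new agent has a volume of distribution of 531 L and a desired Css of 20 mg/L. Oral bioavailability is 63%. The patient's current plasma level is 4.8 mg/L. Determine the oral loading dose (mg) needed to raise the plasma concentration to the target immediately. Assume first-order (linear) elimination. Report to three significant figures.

Concentration deficit ΔC = 20 − 4.8 = 15.20 mg/L
LD = Vd × ΔC / F = 531.0 × 15.20 / 0.63 = 12810 mg

12800 mg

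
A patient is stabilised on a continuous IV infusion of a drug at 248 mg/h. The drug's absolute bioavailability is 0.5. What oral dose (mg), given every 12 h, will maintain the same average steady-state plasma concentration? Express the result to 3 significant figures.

5950 mg

To maintain the same Css, the systemic dosing rate must be unchanged: F·D/τ = infusion rate.
D = rate × τ / F = 248 × 12 / 0.5 = 5952 mg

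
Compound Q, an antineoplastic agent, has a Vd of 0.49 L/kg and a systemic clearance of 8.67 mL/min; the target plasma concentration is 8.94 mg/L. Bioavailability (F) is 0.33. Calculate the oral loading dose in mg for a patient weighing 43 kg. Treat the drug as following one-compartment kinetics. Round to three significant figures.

571 mg

Vd(total) = 43 kg × 0.49 L/kg = 21.07 L
LD = Vd × C / F = 21.07 × 8.940 / 0.33 = 570.8 mg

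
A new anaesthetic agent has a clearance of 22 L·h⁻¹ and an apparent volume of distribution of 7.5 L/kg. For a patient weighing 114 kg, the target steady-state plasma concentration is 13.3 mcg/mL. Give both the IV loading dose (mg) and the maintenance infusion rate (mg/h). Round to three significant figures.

Total Vd = 7.5 × 114 = 855.0 L
LD = Vd · C_target = 855.0 × 13.3 = 11370 mg
Infusion rate = 22.00 L/h × 13.3 mg/L = 292.6 mg/h

(a) 11400 mg; (b) 293 mg/h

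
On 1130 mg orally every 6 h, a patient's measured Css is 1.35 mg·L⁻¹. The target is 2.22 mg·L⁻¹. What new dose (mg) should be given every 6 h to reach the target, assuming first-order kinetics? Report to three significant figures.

For first-order elimination, Css ∝ F·D/(CL·τ); F and CL are unchanged, so Css ∝ D/τ.
D₂ = D₁ × (Css,target / Css,current) = 1130 × 2.22/1.35 = 1858 mg

1860 mg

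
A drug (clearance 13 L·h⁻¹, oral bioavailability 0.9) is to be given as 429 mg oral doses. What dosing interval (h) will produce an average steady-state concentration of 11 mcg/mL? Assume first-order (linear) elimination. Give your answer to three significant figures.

F·D/τ = CL·Css → τ = F·D / (CL·Css).
τ = 0.9 × 429 / (13 × 11) = 2.700 h

2.70 h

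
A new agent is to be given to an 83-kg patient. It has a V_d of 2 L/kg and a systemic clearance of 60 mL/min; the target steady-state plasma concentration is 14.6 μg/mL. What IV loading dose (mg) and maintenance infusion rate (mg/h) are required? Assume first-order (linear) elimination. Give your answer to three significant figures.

(a) 2420 mg; (b) 52.6 mg/h

Total Vd = 2 × 83 = 166.0 L
Loading: fill Vd to C_target → 166.0 L × 14.6 mg/L = 2424 mg
Convert clearance: 60 mL/min × 60 min/h ÷ 1000 mL/L = 3.600 L/h
Infusion rate = 3.600 L/h × 14.6 mg/L = 52.56 mg/h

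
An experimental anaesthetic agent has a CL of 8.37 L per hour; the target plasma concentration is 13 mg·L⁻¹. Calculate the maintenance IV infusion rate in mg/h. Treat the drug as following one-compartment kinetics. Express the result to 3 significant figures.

At steady state, infusion rate equals elimination rate: rate in = CL × Css.
Rate = CL × Css = 8.370 × 13 = 108.8 mg/h

109 mg/h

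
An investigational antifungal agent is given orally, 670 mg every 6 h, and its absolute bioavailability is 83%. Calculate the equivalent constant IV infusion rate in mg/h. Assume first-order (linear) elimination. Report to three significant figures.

92.7 mg/h

Equivalent systemic input: infusion rate = F·D/τ.
Rate = 0.83 × 670 / 6 = 92.68 mg/h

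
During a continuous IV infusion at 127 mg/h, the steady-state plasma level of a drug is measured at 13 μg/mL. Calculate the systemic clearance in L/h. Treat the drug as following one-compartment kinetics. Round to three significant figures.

9.77 L/h

At steady state, infusion rate = CL × Css, so CL = rate / Css.
CL = 127 / 13 = 9.769 L/h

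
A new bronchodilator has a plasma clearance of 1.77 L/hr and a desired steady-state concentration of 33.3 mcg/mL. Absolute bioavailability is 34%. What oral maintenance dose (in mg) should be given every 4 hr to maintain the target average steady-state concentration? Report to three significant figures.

At steady state, dose per interval replaces the amount cleared in that interval: F·D/τ = CL·Css.
D = CL × Css × τ / F = 1.770 × 33.3 × 4 / 0.34 = 693.4 mg

693 mg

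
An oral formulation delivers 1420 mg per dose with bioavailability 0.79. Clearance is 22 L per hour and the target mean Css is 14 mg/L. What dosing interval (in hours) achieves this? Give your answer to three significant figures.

F·D/τ = CL·Css → τ = F·D / (CL·Css).
τ = 0.79 × 1420 / (22 × 14) = 3.642 h

3.64 h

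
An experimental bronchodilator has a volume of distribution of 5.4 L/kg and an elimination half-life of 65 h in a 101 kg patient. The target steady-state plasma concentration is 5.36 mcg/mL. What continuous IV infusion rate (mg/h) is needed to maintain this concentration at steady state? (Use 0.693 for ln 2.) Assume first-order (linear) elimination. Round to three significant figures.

Vd = 5.4 L/kg × 101 kg = 545.4 L
CL = 0.693 × Vd / t½ = 0.693 × 545.4 / 65 = 5.815 L/h
Infusion rate = CL × Css = 5.815 × 5.36 = 31.17 mg/h

31.2 mg/h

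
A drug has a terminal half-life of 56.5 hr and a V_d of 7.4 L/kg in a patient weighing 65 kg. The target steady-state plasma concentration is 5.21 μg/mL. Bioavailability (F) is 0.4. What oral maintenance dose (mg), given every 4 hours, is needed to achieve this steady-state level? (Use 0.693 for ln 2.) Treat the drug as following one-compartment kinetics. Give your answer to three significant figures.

Total Vd = 7.4 × 65 = 481.0 L
CL = 0.693 × Vd / t½ = 0.693 × 481.0 / 56.5 = 5.900 L/h
D = CL × Css × τ / F = 5.900 × 5.21 × 4 / 0.4 = 307.4 mg

307 mg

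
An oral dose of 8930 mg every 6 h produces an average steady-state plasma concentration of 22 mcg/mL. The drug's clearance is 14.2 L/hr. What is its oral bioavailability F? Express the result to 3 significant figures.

0.210

F·D/τ = CL·Css at steady state → F = CL·Css·τ / D.
F = 14.2 × 22 × 6 / 8930 = 0.210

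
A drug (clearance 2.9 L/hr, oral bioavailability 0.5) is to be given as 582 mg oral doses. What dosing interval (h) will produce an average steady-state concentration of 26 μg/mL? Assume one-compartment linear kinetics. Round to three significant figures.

F·D/τ = CL·Css → τ = F·D / (CL·Css).
τ = 0.5 × 582 / (2.9 × 26) = 3.859 h

3.86 h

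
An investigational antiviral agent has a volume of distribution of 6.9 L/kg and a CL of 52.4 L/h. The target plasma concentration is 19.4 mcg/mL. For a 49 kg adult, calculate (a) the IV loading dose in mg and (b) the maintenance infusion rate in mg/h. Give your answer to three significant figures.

(a) 6560 mg; (b) 1020 mg/h

Total Vd = 6.9 × 49 = 338.1 L
Loading: fill Vd to C_target → 338.1 L × 19.4 mg/L = 6559 mg
Infusion rate = 52.40 L/h × 19.4 mg/L = 1017 mg/h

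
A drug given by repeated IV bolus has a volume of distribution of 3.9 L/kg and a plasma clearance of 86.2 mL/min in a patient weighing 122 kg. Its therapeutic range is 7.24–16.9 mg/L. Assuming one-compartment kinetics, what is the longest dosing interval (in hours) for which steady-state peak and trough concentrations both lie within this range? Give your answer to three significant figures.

78.0 h

Total Vd = 3.9 × 122 = 475.8 L
Convert clearance: 86.2 mL/min × 60 min/h ÷ 1000 mL/L = 5.172 L/h
k = CL / Vd = 5.172 / 475.8 = 0.01087 h⁻¹
Between IV bolus doses, concentration decays as C = C₀·e^(−kτ), so C_peak/C_trough = e^(kτ).
τ_max = ln(C_peak/C_trough) / k = ln(16.9/7.24) / 0.01087 = 0.8477 / 0.01087 = 77.99 h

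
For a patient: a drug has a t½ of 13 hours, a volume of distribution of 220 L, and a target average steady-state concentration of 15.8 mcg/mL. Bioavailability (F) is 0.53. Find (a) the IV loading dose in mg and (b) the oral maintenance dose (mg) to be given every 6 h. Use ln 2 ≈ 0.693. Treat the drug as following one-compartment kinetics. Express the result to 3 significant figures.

LD = Vd × C = 220.0 × 15.8 = 3476 mg
CL = 0.693 × Vd / t½ = 0.693 × 220.0 / 13 = 11.73 L/h
D = CL × Css × τ / F = 11.73 × 15.8 × 6 / 0.53 = 2098 mg

(a) 3480 mg; (b) 2100 mg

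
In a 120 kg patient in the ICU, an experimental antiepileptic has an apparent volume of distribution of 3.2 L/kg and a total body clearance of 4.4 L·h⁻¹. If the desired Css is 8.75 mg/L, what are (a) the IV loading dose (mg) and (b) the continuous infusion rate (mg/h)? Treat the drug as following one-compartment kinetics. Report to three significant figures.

(a) 3360 mg; (b) 38.5 mg/h

Total Vd = 3.2 × 120 = 384.0 L
LD = Vd · C_target = 384.0 × 8.75 = 3360 mg
Maintenance: replace elimination → rate = CL × Css = 4.400 × 8.75 = 38.50 mg/h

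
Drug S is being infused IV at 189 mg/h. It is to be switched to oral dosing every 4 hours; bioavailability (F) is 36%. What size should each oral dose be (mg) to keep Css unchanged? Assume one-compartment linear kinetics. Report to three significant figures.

2100 mg

To maintain the same Css, the systemic dosing rate must be unchanged: F·D/τ = infusion rate.
D = rate × τ / F = 189 × 4 / 0.36 = 2100 mg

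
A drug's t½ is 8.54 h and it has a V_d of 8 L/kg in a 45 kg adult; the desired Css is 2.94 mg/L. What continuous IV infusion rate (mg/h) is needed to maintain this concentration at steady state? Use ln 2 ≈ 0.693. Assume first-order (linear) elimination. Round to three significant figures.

Vd = 8 L/kg × 45 kg = 360.0 L
k = 0.693/8.54 = 0.08115 h⁻¹, so CL = k·Vd = 0.08115 × 360.0 = 29.21 L/h
Infusion rate = CL × Css = 29.21 × 2.94 = 85.88 mg/h

85.9 mg/h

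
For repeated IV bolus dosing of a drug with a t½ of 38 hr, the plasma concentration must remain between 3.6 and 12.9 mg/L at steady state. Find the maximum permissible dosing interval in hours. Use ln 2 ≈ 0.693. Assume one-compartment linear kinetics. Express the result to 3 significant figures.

k = 0.693 / t½ = 0.693 / 38 = 0.01824 h⁻¹
Between IV bolus doses, concentration decays as C = C₀·e^(−kτ), so C_peak/C_trough = e^(kτ).
τ_max = ln(C_peak/C_trough) / k = ln(12.9/3.6) / 0.01824 = 1.276 / 0.01824 = 69.96 h

70.0 h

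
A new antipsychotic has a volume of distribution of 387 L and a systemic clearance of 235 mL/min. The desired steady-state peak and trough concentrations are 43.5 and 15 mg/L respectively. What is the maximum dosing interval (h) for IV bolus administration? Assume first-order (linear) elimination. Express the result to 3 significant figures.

CL = 235 mL/min = 235 × 0.06 = 14.10 L/h
k = CL / Vd = 14.10 / 387.0 = 0.03643 h⁻¹
Between IV bolus doses, concentration decays as C = C₀·e^(−kτ), so C_peak/C_trough = e^(kτ).
τ_max = ln(C_peak/C_trough) / k = ln(43.5/15) / 0.03643 = 1.065 / 0.03643 = 29.23 h

29.2 h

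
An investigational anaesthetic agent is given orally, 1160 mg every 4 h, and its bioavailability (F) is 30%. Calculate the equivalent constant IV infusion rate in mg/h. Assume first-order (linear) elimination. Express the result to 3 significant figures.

87.0 mg/h

Equivalent systemic input: infusion rate = F·D/τ.
Rate = 0.3 × 1160 / 4 = 87.00 mg/h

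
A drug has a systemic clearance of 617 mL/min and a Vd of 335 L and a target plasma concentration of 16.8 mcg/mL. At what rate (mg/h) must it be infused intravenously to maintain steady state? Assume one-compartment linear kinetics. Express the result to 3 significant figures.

622 mg/h

CL = 617 mL/min = 617 × 0.06 = 37.02 L/h
Maintenance depends on clearance, not Vd — rate in must match rate out.
Infusion rate = CL · Css = 37.02 L/h × 16.8 mg/L = 621.9 mg/h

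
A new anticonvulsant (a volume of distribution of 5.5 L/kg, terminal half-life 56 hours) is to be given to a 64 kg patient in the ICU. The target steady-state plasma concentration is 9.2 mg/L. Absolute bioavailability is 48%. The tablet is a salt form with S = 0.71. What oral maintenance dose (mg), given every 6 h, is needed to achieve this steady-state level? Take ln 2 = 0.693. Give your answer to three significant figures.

Total Vd = 5.5 × 64 = 352.0 L
CL = 0.693 × Vd / t½ = 0.693 × 352.0 / 56 = 4.356 L/h
D = CL × Css × τ / F / S = 4.356 × 9.2 × 6 / 0.48 / 0.71 = 705.5 mg

706 mg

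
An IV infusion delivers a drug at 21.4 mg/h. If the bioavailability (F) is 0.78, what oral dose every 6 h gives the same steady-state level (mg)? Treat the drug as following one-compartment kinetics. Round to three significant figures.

165 mg

To maintain the same Css, the systemic dosing rate must be unchanged: F·D/τ = infusion rate.
D = rate × τ / F = 21.4 × 6 / 0.78 = 164.6 mg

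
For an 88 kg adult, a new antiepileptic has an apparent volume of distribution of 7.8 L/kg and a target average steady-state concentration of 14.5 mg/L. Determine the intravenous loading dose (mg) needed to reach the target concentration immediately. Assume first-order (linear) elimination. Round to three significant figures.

9950 mg

Vd = 7.8 L/kg × 88 kg = 686.4 L
LD = Vd × C = 686.4 × 14.50 = 9953 mg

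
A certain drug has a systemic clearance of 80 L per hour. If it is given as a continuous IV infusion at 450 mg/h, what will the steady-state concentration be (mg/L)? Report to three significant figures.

Css = rate / CL = 450 / 80.00 = 5.625 mg/L

5.63 mg/L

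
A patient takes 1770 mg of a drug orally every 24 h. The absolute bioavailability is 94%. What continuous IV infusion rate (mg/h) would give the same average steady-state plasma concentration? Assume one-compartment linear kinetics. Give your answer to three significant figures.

69.3 mg/h

Equivalent systemic input: infusion rate = F·D/τ.
Rate = 0.94 × 1770 / 24 = 69.33 mg/h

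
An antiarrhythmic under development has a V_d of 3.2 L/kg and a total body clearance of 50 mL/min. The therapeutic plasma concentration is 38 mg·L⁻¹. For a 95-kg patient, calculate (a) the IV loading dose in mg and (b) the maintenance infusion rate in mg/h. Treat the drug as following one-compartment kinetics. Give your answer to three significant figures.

Vd(total) = 95 kg × 3.2 L/kg = 304.0 L
Loading dose = Vd × C = 304.0 × 38 = 11550 mg
CL = 50 mL/min = 50 × 0.06 = 3.000 L/h
Infusion rate = 3.000 L/h × 38 mg/L = 114.0 mg/h

(a) 11600 mg; (b) 114 mg/h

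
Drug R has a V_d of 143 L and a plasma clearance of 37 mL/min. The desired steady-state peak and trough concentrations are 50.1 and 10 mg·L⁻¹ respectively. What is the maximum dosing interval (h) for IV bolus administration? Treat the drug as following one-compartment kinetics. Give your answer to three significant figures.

104 h

Convert clearance: 37 mL/min × 60 min/h ÷ 1000 mL/L = 2.220 L/h
k = CL / Vd = 2.220 / 143.0 = 0.01552 h⁻¹
Between IV bolus doses, concentration decays as C = C₀·e^(−kτ), so C_peak/C_trough = e^(kτ).
τ_max = ln(C_peak/C_trough) / k = ln(50.1/10) / 0.01552 = 1.611 / 0.01552 = 103.8 h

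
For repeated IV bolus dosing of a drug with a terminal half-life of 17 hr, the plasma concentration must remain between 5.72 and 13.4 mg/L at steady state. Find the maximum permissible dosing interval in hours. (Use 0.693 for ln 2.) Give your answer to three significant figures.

k = 0.693 / t½ = 0.693 / 17 = 0.04076 h⁻¹
Between IV bolus doses, concentration decays as C = C₀·e^(−kτ), so C_peak/C_trough = e^(kτ).
τ_max = ln(C_peak/C_trough) / k = ln(13.4/5.72) / 0.04076 = 0.8513 / 0.04076 = 20.89 h

20.9 h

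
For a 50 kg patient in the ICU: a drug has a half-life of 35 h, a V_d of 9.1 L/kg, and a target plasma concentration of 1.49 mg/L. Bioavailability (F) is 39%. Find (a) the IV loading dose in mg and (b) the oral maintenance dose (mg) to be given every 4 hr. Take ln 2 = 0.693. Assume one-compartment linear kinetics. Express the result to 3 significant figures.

(a) 678 mg; (b) 138 mg

Vd(total) = 50 kg × 9.1 L/kg = 455.0 L
LD = Vd × C = 455.0 × 1.49 = 678.0 mg
CL = 0.693 × Vd / t½ = 0.693 × 455.0 / 35 = 9.009 L/h
D = CL × Css × τ / F = 9.009 × 1.49 × 4 / 0.39 = 137.7 mg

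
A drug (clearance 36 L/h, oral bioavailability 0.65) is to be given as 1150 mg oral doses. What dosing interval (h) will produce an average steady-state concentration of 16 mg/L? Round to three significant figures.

F·D/τ = CL·Css → τ = F·D / (CL·Css).
τ = 0.65 × 1150 / (36 × 16) = 1.298 h

1.30 h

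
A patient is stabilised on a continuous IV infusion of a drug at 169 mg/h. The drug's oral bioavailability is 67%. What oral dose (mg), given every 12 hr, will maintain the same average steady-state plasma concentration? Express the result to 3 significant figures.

To maintain the same Css, the systemic dosing rate must be unchanged: F·D/τ = infusion rate.
D = rate × τ / F = 169 × 12 / 0.67 = 3027 mg

3030 mg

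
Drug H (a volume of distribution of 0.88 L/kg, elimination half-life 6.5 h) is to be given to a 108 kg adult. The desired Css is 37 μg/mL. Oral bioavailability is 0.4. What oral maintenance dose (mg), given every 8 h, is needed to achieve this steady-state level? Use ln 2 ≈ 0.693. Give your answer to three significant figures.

7500 mg

Vd = 0.88 L/kg × 108 kg = 95.04 L
CL = ln 2 · Vd / t½ = 0.693 × 95.04 / 6.5 = 10.13 L/h
D = CL × Css × τ / F = 10.13 × 37 × 8 / 0.4 = 7496 mg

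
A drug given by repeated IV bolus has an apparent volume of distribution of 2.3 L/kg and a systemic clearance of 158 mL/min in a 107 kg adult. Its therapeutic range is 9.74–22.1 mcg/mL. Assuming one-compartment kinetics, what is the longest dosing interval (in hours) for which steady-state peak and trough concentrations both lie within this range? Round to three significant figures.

Vd = 2.3 L/kg × 107 kg = 246.1 L
CL = 158 mL/min = 158 × 0.06 = 9.480 L/h
k = CL / Vd = 9.480 / 246.1 = 0.03852 h⁻¹
Between IV bolus doses, concentration decays as C = C₀·e^(−kτ), so C_peak/C_trough = e^(kτ).
τ_max = ln(C_peak/C_trough) / k = ln(22.1/9.74) / 0.03852 = 0.8193 / 0.03852 = 21.27 h

21.3 h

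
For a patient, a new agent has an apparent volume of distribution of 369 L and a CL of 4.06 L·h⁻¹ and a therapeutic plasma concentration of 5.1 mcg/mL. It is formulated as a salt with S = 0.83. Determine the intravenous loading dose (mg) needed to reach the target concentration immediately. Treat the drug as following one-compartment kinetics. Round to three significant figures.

2270 mg

LD is governed by Vd — clearance does not enter the loading-dose calculation.
LD = Vd × C / S = 369.0 × 5.100 / 0.83 = 2267 mg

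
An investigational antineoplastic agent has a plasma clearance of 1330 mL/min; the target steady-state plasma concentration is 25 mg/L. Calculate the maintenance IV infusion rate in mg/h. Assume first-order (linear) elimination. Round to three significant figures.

Convert clearance: 1330 mL/min × 60 min/h ÷ 1000 mL/L = 79.80 L/h
Infusion rate = CL · Css = 79.80 L/h × 25 mg/L = 1995 mg/h

2000 mg/h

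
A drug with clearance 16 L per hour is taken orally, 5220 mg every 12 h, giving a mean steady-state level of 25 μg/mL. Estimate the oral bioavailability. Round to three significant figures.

0.920

F·D/τ = CL·Css at steady state → F = CL·Css·τ / D.
F = 16 × 25 × 12 / 5220 = 0.920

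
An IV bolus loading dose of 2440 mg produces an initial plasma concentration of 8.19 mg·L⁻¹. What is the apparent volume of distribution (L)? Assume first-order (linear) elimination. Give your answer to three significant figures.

298 L

Immediately after an IV bolus, C₀ = Dose / Vd, so Vd = Dose / C₀.
Vd = 2440 / 8.19 = 297.9 L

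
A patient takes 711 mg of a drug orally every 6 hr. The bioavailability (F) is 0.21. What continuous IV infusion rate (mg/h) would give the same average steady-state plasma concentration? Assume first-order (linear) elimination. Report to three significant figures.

24.9 mg/h

Equivalent systemic input: infusion rate = F·D/τ.
Rate = 0.21 × 711 / 6 = 24.89 mg/h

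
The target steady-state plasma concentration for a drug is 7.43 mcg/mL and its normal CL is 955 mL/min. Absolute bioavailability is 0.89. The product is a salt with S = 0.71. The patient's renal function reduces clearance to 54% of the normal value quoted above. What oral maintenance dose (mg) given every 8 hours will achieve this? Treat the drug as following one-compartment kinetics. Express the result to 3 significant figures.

2910 mg

CL = 955 mL/min = 955 × 0.06 = 57.30 L/h
Patient clearance = 0.54 × 57.30 = 30.94 L/h
D = CL × Css × τ / F / S = 30.94 × 7.43 × 8 / 0.89 / 0.71 = 2910 mg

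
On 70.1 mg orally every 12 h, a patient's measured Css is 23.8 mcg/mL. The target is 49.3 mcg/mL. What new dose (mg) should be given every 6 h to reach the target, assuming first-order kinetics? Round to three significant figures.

72.6 mg

For first-order elimination, Css ∝ F·D/(CL·τ); F and CL are unchanged, so Css ∝ D/τ.
D₂ = D₁ × (Css,target / Css,current) × (τ₂/τ₁) = 70.1 × (49.3/23.8) × (6/12) = 72.60 mg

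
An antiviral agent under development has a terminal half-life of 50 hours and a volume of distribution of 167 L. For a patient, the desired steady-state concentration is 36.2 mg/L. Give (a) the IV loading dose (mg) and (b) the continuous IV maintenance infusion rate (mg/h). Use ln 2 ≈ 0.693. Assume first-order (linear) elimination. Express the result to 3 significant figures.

(a) 6050 mg; (b) 83.8 mg/h

LD = Vd × C = 167.0 × 36.2 = 6045 mg
CL = 0.693 × Vd / t½ = 0.693 × 167.0 / 50 = 2.315 L/h
Infusion rate = CL × Css = 2.315 × 36.2 = 83.80 mg/h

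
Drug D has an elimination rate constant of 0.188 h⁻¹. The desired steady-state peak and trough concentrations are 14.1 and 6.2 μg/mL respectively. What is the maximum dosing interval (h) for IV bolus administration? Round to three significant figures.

4.37 h

Between IV bolus doses, concentration decays as C = C₀·e^(−kτ), so C_peak/C_trough = e^(kτ).
τ_max = ln(C_peak/C_trough) / k = ln(14.1/6.2) / 0.1880 = 0.8216 / 0.1880 = 4.370 h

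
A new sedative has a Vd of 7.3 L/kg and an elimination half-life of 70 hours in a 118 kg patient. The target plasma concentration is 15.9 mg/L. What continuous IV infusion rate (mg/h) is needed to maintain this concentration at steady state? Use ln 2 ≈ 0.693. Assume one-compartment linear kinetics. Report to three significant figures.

136 mg/h

Vd(total) = 118 kg × 7.3 L/kg = 861.4 L
CL = ln 2 · Vd / t½ = 0.693 × 861.4 / 70 = 8.528 L/h
Infusion rate = CL × Css = 8.528 × 15.9 = 135.6 mg/h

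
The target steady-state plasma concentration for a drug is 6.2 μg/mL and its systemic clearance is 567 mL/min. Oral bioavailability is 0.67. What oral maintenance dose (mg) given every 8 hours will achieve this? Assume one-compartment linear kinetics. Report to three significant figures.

2520 mg

Convert clearance: 567 mL/min × 60 min/h ÷ 1000 mL/L = 34.02 L/h
At steady state, dose per interval replaces the amount cleared in that interval: F·D/τ = CL·Css.
D = CL × Css × τ / F = 34.02 × 6.2 × 8 / 0.67 = 2518 mg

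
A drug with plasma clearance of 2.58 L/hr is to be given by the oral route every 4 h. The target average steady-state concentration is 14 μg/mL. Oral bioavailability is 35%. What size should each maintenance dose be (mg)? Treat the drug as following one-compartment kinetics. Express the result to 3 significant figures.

At steady state, dose per interval replaces the amount cleared in that interval: F·D/τ = CL·Css.
D = CL × Css × τ / F = 2.580 × 14 × 4 / 0.35 = 412.8 mg

413 mg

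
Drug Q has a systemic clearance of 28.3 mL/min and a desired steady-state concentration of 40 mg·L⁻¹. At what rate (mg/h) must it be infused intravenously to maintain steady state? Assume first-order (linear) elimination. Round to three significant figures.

Convert clearance: 28.3 mL/min × 60 min/h ÷ 1000 mL/L = 1.698 L/h
Rate = CL × Css = 1.698 × 40 = 67.92 mg/h

67.9 mg/h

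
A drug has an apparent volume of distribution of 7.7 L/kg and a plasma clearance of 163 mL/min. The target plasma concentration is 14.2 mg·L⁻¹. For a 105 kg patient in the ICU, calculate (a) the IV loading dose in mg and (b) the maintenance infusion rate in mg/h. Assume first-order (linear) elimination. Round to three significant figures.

(a) 11500 mg; (b) 139 mg/h

Vd = 7.7 L/kg × 105 kg = 808.5 L
Loading: fill Vd to C_target → 808.5 L × 14.2 mg/L = 11480 mg
Convert clearance: 163 mL/min × 60 min/h ÷ 1000 mL/L = 9.780 L/h
Maintenance infusion rate = CL × Css = 9.780 × 14.2 = 138.9 mg/h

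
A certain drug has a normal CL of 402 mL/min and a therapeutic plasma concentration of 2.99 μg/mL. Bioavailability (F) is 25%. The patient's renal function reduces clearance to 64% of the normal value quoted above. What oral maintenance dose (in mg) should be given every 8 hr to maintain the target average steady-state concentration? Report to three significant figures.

CL = 402 mL/min = 402 × 0.06 = 24.12 L/h
Patient clearance = 0.64 × 24.12 = 15.44 L/h
D = CL × Css × τ / F = 15.44 × 2.99 × 8 / 0.25 = 1477 mg

1480 mg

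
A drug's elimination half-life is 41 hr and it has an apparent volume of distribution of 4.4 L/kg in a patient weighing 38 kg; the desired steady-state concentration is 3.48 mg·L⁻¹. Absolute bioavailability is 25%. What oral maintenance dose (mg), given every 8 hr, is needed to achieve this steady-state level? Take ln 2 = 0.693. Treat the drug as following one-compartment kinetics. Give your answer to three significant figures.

Vd = 4.4 L/kg × 38 kg = 167.2 L
k = 0.693/41 = 0.01690 h⁻¹, so CL = k·Vd = 0.01690 × 167.2 = 2.826 L/h
D = CL × Css × τ / F = 2.826 × 3.48 × 8 / 0.25 = 314.7 mg

315 mg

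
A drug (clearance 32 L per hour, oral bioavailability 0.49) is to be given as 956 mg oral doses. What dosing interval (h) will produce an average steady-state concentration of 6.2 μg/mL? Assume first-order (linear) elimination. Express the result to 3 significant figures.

2.36 h

F·D/τ = CL·Css → τ = F·D / (CL·Css).
τ = 0.49 × 956 / (32 × 6.2) = 2.361 h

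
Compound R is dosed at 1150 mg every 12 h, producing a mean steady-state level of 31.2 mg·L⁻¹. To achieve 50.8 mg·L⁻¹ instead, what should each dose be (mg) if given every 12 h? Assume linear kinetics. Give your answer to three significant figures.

With linear kinetics, Css is proportional to dose rate (D/τ) at fixed clearance.
D₂ = D₁ × (Css,target / Css,current) = 1150 × 50.8/31.2 = 1872 mg

1870 mg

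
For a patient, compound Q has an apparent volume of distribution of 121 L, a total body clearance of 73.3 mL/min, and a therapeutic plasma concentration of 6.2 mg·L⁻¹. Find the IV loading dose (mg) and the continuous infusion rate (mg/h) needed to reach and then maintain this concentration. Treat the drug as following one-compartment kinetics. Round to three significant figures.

(a) 750 mg; (b) 27.3 mg/h

Loading: fill Vd to C_target → 121.0 L × 6.2 mg/L = 750.2 mg
CL = 73.3 mL/min = 73.3 × 0.06 = 4.398 L/h
Maintenance infusion rate = CL × Css = 4.398 × 6.2 = 27.27 mg/h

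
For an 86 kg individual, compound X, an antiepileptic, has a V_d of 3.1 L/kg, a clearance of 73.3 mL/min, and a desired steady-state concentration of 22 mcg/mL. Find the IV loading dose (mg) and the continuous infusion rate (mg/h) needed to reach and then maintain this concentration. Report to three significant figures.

(a) 5870 mg; (b) 96.8 mg/h

Total Vd = 3.1 × 86 = 266.6 L
Loading dose = Vd × C = 266.6 × 22 = 5865 mg
Convert clearance: 73.3 mL/min × 60 min/h ÷ 1000 mL/L = 4.398 L/h
Maintenance infusion rate = CL × Css = 4.398 × 22 = 96.76 mg/h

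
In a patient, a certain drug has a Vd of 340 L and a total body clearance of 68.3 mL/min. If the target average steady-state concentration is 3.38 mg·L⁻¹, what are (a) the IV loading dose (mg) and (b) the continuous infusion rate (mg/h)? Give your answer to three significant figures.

LD = Vd · C_target = 340.0 × 3.38 = 1149 mg
CL = 68.3 mL/min = 68.3 × 0.06 = 4.098 L/h
Maintenance: replace elimination → rate = CL × Css = 4.098 × 3.38 = 13.85 mg/h

(a) 1150 mg; (b) 13.9 mg/h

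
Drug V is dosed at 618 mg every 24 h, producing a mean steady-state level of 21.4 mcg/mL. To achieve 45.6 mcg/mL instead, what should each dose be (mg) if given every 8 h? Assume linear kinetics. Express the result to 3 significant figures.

439 mg

For first-order elimination, Css ∝ F·D/(CL·τ); F and CL are unchanged, so Css ∝ D/τ.
D₂ = D₁ × (Css,target / Css,current) × (τ₂/τ₁) = 618 × (45.6/21.4) × (8/24) = 439.0 mg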